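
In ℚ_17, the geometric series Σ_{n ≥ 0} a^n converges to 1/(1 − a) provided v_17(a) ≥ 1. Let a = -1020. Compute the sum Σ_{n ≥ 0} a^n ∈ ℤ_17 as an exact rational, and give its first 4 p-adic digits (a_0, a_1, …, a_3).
Σ a^n = 1/(1 − a) = 1/1021;  first 4 digits = (1, 8, 9, 9)

v_17(a) = 1 ≥ 1, so the series converges in ℤ_17 to 1/(1 − a) = 1/(1 − (-1020)) = 1/1021. Expand this rational in ℤ_17: compute digits iteratively via d_i = x_i mod 17, x_{i+1} = (x_i − d_i)/17. The first 4 digits are (1, 8, 9, 9).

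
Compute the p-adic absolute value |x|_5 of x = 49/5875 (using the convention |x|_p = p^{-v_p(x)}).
|49/5875|_5 = 125

Step 1 — compute v_5(x) by factoring powers of 5 out of the numerator and denominator: v_5(49/5875) = -3. Step 2 — apply |x|_p = p^{-v_p(x)} = 5^{3} = 125.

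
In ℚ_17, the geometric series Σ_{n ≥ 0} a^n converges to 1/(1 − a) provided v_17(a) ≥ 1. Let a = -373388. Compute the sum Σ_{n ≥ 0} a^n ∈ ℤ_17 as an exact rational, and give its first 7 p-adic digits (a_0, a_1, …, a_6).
Σ a^n = 1/(1 − a) = 1/373389;  first 7 digits = (1, 0, 0, 9, 12, 16, 12)

v_17(a) = 3 ≥ 1, so the series converges in ℤ_17 to 1/(1 − a) = 1/(1 − (-373388)) = 1/373389. Expand this rational in ℤ_17: compute digits iteratively via d_i = x_i mod 17, x_{i+1} = (x_i − d_i)/17. The first 7 digits are (1, 0, 0, 9, 12, 16, 12).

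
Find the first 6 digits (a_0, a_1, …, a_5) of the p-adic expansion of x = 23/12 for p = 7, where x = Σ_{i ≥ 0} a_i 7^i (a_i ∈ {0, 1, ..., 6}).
(a_0, …, a_5) = (6, 0, 4, 0, 4, 0)

v_7(23/12) = 0 (numerator and denominator both coprime to 7), so x ∈ ℤ_7^×. Compute digits iteratively via a_i = x_i mod 7, x_{i+1} = (x_i − a_i)/7, with x_0 = x:
  x_0 = 23/12;  a_0 = 6;  x_1 = (x_0 − 6)/7 = -7/12
  x_1 = -7/12;  a_1 = 0;  x_2 = (x_1 − 0)/7 = -1/12
  x_2 = -1/12;  a_2 = 4;  x_3 = (x_2 − 4)/7 = -7/12
  x_3 = -7/12;  a_3 = 0;  x_4 = (x_3 − 0)/7 = -1/12
  x_4 = -1/12;  a_4 = 4;  x_5 = (x_4 − 4)/7 = -7/12
  x_5 = -7/12;  a_5 = 0;  x_6 = (x_5 − 0)/7 = -1/12
Digits: (6, 0, 4, 0, 4, 0).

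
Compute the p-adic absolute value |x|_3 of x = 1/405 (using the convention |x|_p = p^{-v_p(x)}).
|1/405|_3 = 81

Step 1 — compute v_3(x) by factoring powers of 3 out of the numerator and denominator: v_3(1/405) = -4. Step 2 — apply |x|_p = p^{-v_p(x)} = 3^{4} = 81.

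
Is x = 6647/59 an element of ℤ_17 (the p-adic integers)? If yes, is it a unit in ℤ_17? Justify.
x ∈ ℤ_17 but not a unit; v_17(x) = 2 > 0

ℤ_17 = {x ∈ ℚ_17 : v_17(x) ≥ 0} and ℤ_17^× = {x ∈ ℤ_17 : v_17(x) = 0}. Here v_17(6647/59) = v_17(num) − v_17(den) = 2; compare against these criteria.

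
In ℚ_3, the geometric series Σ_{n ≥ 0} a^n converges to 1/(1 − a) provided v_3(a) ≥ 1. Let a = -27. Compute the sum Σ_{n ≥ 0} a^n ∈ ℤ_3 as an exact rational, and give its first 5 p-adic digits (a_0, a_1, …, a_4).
Σ a^n = 1/(1 − a) = 1/28;  first 5 digits = (1, 0, 0, 2, 2)

v_3(a) = 3 ≥ 1, so the series converges in ℤ_3 to 1/(1 − a) = 1/(1 − (-27)) = 1/28. Expand this rational in ℤ_3: compute digits iteratively via d_i = x_i mod 3, x_{i+1} = (x_i − d_i)/3. The first 5 digits are (1, 0, 0, 2, 2).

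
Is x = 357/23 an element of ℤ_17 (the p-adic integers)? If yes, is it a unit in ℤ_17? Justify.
x ∈ ℤ_17 but not a unit; v_17(x) = 1 > 0

ℤ_17 = {x ∈ ℚ_17 : v_17(x) ≥ 0} and ℤ_17^× = {x ∈ ℤ_17 : v_17(x) = 0}. Here v_17(357/23) = v_17(num) − v_17(den) = 1; compare against these criteria.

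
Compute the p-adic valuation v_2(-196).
v_2(-196) = 2

v_2(n) is the largest exponent k such that 2^k divides n. Factor out: -196 = -2^2 · 49. (Sign doesn't affect v_p.) So v_2(-196) = 2.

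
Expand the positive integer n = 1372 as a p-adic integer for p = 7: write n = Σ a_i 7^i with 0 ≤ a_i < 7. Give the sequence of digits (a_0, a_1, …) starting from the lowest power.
(a_0, a_1, …) = (0, 0, 0, 4)

Repeated division by 7 gives the digits low-to-high: 1372 = 4·7^3. Digit sequence: (0, 0, 0, 4).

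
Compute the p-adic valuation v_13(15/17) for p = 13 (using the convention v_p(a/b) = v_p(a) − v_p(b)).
v_13(15/17) = 0

Factor powers of 13 from the numerator and denominator of the reduced fraction: 15 = 13^0 · 15 and 17 = 13^0 · 17. Apply v_p(a/b) = v_p(a) − v_p(b): v_13(15/17) = 0 − 0 = 0.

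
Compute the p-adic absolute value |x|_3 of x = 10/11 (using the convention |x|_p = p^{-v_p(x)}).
|10/11|_3 = 1

Step 1 — compute v_3(x) by factoring powers of 3 out of the numerator and denominator: v_3(10/11) = 0. Step 2 — apply |x|_p = p^{-v_p(x)} = 3^{0} = 1.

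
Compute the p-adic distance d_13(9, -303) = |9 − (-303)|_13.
d_13(9, -303) = 1/13

Step 1 — x − y = 9 − (-303) = 312. Step 2 — v_13(312) = 1 (factor: 312 = (13^1 · 24); the sign does not affect v_p). Step 3 — |x − y|_13 = 13^{-1} = 1/13.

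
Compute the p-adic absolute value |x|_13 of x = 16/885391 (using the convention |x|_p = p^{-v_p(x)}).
|16/885391|_13 = 28561

Step 1 — compute v_13(x) by factoring powers of 13 out of the numerator and denominator: v_13(16/885391) = -4. Step 2 — apply |x|_p = p^{-v_p(x)} = 13^{4} = 28561.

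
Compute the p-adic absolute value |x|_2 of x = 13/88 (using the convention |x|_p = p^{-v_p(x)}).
|13/88|_2 = 8

Step 1 — compute v_2(x) by factoring powers of 2 out of the numerator and denominator: v_2(13/88) = -3. Step 2 — apply |x|_p = p^{-v_p(x)} = 2^{3} = 8.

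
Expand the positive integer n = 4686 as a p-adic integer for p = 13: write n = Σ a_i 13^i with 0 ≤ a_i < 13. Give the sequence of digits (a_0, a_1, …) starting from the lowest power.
(a_0, a_1, …) = (6, 9, 1, 2)

Repeated division by 13 gives the digits low-to-high: 4686 = 6 + 9·13^1 + 1·13^2 + 2·13^3. Digit sequence: (6, 9, 1, 2).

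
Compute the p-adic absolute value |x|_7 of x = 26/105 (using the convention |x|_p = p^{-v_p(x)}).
|26/105|_7 = 7

Step 1 — compute v_7(x) by factoring powers of 7 out of the numerator and denominator: v_7(26/105) = -1. Step 2 — apply |x|_p = p^{-v_p(x)} = 7^{1} = 7.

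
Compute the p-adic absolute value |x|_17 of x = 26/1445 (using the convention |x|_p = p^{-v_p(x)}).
|26/1445|_17 = 289

Step 1 — compute v_17(x) by factoring powers of 17 out of the numerator and denominator: v_17(26/1445) = -2. Step 2 — apply |x|_p = p^{-v_p(x)} = 17^{2} = 289.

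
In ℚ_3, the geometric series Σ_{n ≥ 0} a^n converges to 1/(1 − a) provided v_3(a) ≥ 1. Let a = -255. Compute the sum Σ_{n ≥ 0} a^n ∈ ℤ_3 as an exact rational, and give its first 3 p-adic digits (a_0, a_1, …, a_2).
Σ a^n = 1/(1 − a) = 1/256;  first 3 digits = (1, 2, 2)

v_3(a) = 1 ≥ 1, so the series converges in ℤ_3 to 1/(1 − a) = 1/(1 − (-255)) = 1/256. Expand this rational in ℤ_3: compute digits iteratively via d_i = x_i mod 3, x_{i+1} = (x_i − d_i)/3. The first 3 digits are (1, 2, 2).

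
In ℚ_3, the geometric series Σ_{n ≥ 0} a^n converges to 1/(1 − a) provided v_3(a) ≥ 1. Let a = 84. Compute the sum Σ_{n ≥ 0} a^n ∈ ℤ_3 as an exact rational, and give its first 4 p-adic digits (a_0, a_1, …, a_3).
Σ a^n = 1/(1 − a) = -1/83;  first 4 digits = (1, 1, 1, 1)

v_3(a) = 1 ≥ 1, so the series converges in ℤ_3 to 1/(1 − a) = 1/(1 − 84) = -1/83. Expand this rational in ℤ_3: compute digits iteratively via d_i = x_i mod 3, x_{i+1} = (x_i − d_i)/3. The first 4 digits are (1, 1, 1, 1).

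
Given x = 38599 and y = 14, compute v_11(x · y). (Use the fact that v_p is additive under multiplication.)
v_11(540386) = 3

v_p(x) = 3 (factor: 38599 = 11^3 · 29); v_p(y) = 0 (factor: 14 = 11^0 · 14). Additivity: v_p(xy) = v_p(x) + v_p(y) = 3 + 0 = 3. (Direct check: xy = 540386 = 11^3 · (406).)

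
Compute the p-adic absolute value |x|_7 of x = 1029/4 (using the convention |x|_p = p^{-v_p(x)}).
|1029/4|_7 = 1/343

Step 1 — compute v_7(x) by factoring powers of 7 out of the numerator and denominator: v_7(1029/4) = 3. Step 2 — apply |x|_p = p^{-v_p(x)} = 7^{-3} = 1/343.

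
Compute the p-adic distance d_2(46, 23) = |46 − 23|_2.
d_2(46, 23) = 1

Step 1 — x − y = 46 − 23 = 23. Step 2 — v_2(23) = 0 (factor: 23 = (2^0 · 23); the sign does not affect v_p). Step 3 — |x − y|_2 = 2^{0} = 1.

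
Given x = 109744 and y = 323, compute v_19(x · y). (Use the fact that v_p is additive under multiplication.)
v_19(35447312) = 4

v_p(x) = 3 (factor: 109744 = 19^3 · 16); v_p(y) = 1 (factor: 323 = 19^1 · 17). Additivity: v_p(xy) = v_p(x) + v_p(y) = 3 + 1 = 4. (Direct check: xy = 35447312 = 19^4 · (272).)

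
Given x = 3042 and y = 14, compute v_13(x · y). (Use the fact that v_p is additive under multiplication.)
v_13(42588) = 2

v_p(x) = 2 (factor: 3042 = 13^2 · 18); v_p(y) = 0 (factor: 14 = 13^0 · 14). Additivity: v_p(xy) = v_p(x) + v_p(y) = 2 + 0 = 2. (Direct check: xy = 42588 = 13^2 · (252).)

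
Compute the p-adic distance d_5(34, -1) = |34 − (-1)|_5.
d_5(34, -1) = 1/5

Step 1 — x − y = 34 − (-1) = 35. Step 2 — v_5(35) = 1 (factor: 35 = (5^1 · 7); the sign does not affect v_p). Step 3 — |x − y|_5 = 5^{-1} = 1/5.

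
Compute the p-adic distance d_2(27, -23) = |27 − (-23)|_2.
d_2(27, -23) = 1/2

Step 1 — x − y = 27 − (-23) = 50. Step 2 — v_2(50) = 1 (factor: 50 = (2^1 · 25); the sign does not affect v_p). Step 3 — |x − y|_2 = 2^{-1} = 1/2.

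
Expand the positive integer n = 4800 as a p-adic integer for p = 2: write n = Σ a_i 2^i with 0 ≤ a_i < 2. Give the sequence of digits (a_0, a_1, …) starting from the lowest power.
(a_0, a_1, …) = (0, 0, 0, 0, 0, 0, 1, 1, 0, 1, 0, 0, 1)

Repeated division by 2 gives the digits low-to-high: 4800 = 1·2^6 + 1·2^7 + 1·2^9 + 1·2^12. Digit sequence: (0, 0, 0, 0, 0, 0, 1, 1, 0, 1, 0, 0, 1).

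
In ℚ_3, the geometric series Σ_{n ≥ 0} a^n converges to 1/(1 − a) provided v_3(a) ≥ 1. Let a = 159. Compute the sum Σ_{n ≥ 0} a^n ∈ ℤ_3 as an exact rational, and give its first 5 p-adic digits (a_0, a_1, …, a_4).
Σ a^n = 1/(1 − a) = -1/158;  first 5 digits = (1, 2, 0, 2, 2)

v_3(a) = 1 ≥ 1, so the series converges in ℤ_3 to 1/(1 − a) = 1/(1 − 159) = -1/158. Expand this rational in ℤ_3: compute digits iteratively via d_i = x_i mod 3, x_{i+1} = (x_i − d_i)/3. The first 5 digits are (1, 2, 0, 2, 2).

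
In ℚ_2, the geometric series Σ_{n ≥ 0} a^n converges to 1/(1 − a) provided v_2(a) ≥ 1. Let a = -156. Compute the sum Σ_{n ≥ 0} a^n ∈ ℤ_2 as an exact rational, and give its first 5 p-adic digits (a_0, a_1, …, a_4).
Σ a^n = 1/(1 − a) = 1/157;  first 5 digits = (1, 0, 1, 0, 1)

v_2(a) = 2 ≥ 1, so the series converges in ℤ_2 to 1/(1 − a) = 1/(1 − (-156)) = 1/157. Expand this rational in ℤ_2: compute digits iteratively via d_i = x_i mod 2, x_{i+1} = (x_i − d_i)/2. The first 5 digits are (1, 0, 1, 0, 1).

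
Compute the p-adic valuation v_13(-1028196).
v_13(-1028196) = 4

v_13(n) is the largest exponent k such that 13^k divides n. Factor out: -1028196 = -13^4 · 36. (Sign doesn't affect v_p.) So v_13(-1028196) = 4.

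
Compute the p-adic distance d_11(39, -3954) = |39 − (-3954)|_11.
d_11(39, -3954) = 1/1331

Step 1 — x − y = 39 − (-3954) = 3993. Step 2 — v_11(3993) = 3 (factor: 3993 = (11^3 · 3); the sign does not affect v_p). Step 3 — |x − y|_11 = 11^{-3} = 1/1331.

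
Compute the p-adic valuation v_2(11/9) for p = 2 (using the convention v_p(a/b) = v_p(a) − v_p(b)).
v_2(11/9) = 0

Factor powers of 2 from the numerator and denominator of the reduced fraction: 11 = 2^0 · 11 and 9 = 2^0 · 9. Apply v_p(a/b) = v_p(a) − v_p(b): v_2(11/9) = 0 − 0 = 0.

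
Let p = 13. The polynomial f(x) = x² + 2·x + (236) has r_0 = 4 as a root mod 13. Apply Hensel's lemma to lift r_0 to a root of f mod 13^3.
r_2 = 1668 (mod 2197)

Hensel: r_{i+1} = r_i − f(r_i)·(f′(r_i))^{-1} mod 13^{i+2}, f′(x) = 2x + 2. Iterate:
  r_0 = 4 (mod 13)
  r_1 = 147 (mod 169)
  r_2 = 1668 (mod 2197)
Final: r = 1668 satisfies f(r) ≡ 0 mod 13^3.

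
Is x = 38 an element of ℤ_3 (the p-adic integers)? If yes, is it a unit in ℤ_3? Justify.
x ∈ ℤ_3^× (unit); v_3(x) = 0

ℤ_3 = {x ∈ ℚ_3 : v_3(x) ≥ 0} and ℤ_3^× = {x ∈ ℤ_3 : v_3(x) = 0}. Here v_3(38) = v_3(num) − v_3(den) = 0; compare against these criteria.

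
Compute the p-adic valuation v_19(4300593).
v_19(4300593) = 4

v_19(n) is the largest exponent k such that 19^k divides n. Factor out: 4300593 = 19^4 · 33. (Sign doesn't affect v_p.) So v_19(4300593) = 4.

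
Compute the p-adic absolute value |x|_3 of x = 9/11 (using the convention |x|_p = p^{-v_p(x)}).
|9/11|_3 = 1/9

Step 1 — compute v_3(x) by factoring powers of 3 out of the numerator and denominator: v_3(9/11) = 2. Step 2 — apply |x|_p = p^{-v_p(x)} = 3^{-2} = 1/9.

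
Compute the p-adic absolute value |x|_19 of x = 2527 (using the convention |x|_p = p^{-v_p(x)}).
|2527|_19 = 1/361

Step 1 — compute v_19(x) by factoring powers of 19 out of the numerator and denominator: v_19(2527) = 2. Step 2 — apply |x|_p = p^{-v_p(x)} = 19^{-2} = 1/361.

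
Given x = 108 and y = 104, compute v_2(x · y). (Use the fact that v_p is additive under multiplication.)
v_2(11232) = 5

v_p(x) = 2 (factor: 108 = 2^2 · 27); v_p(y) = 3 (factor: 104 = 2^3 · 13). Additivity: v_p(xy) = v_p(x) + v_p(y) = 2 + 3 = 5. (Direct check: xy = 11232 = 2^5 · (351).)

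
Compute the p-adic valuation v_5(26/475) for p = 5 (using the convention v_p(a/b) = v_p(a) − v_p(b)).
v_5(26/475) = -2

Factor powers of 5 from the numerator and denominator of the reduced fraction: 26 = 5^0 · 26 and 475 = 5^2 · 19. Apply v_p(a/b) = v_p(a) − v_p(b): v_5(26/475) = 0 − 2 = -2.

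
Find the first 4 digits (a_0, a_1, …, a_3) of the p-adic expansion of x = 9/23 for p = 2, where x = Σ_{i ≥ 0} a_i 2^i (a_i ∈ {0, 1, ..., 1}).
(a_0, …, a_3) = (1, 1, 1, 1)

v_2(9/23) = 0 (numerator and denominator both coprime to 2), so x ∈ ℤ_2^×. Compute digits iteratively via a_i = x_i mod 2, x_{i+1} = (x_i − a_i)/2, with x_0 = x:
  x_0 = 9/23;  a_0 = 1;  x_1 = (x_0 − 1)/2 = -7/23
  x_1 = -7/23;  a_1 = 1;  x_2 = (x_1 − 1)/2 = -15/23
  x_2 = -15/23;  a_2 = 1;  x_3 = (x_2 − 1)/2 = -19/23
  x_3 = -19/23;  a_3 = 1;  x_4 = (x_3 − 1)/2 = -21/23
Digits: (1, 1, 1, 1).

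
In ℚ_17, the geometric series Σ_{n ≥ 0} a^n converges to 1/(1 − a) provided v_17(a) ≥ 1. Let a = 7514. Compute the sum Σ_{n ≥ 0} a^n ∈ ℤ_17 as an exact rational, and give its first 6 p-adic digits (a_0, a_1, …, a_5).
Σ a^n = 1/(1 − a) = -1/7513;  first 6 digits = (1, 0, 9, 1, 13, 5)

v_17(a) = 2 ≥ 1, so the series converges in ℤ_17 to 1/(1 − a) = 1/(1 − 7514) = -1/7513. Expand this rational in ℤ_17: compute digits iteratively via d_i = x_i mod 17, x_{i+1} = (x_i − d_i)/17. The first 6 digits are (1, 0, 9, 1, 13, 5).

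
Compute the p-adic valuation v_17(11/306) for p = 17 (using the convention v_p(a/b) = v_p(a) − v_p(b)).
v_17(11/306) = -1

Factor powers of 17 from the numerator and denominator of the reduced fraction: 11 = 17^0 · 11 and 306 = 17^1 · 18. Apply v_p(a/b) = v_p(a) − v_p(b): v_17(11/306) = 0 − 1 = -1.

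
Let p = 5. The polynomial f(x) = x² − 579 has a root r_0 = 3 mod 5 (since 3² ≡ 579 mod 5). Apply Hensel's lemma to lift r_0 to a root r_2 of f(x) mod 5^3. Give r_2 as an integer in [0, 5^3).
r_2 = 73 (mod 125)

Hensel's recurrence: r_{i+1} = r_i − f(r_i)·(f′(r_i))^{-1} mod 5^{i+2}, with f′(x) = 2x. Iterate:
  r_0 = 3 (mod 5)
  r_1 = 23 (mod 25)
  r_2 = 73 (mod 125)
Final: r_2 = 73, and one checks f(r_2) ≡ 0 mod 5^3.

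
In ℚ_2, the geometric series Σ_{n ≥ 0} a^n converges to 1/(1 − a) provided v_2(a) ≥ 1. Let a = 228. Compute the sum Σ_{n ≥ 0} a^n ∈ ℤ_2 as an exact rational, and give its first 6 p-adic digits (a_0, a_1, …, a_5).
Σ a^n = 1/(1 − a) = -1/227;  first 6 digits = (1, 0, 1, 0, 1, 1)

v_2(a) = 2 ≥ 1, so the series converges in ℤ_2 to 1/(1 − a) = 1/(1 − 228) = -1/227. Expand this rational in ℤ_2: compute digits iteratively via d_i = x_i mod 2, x_{i+1} = (x_i − d_i)/2. The first 6 digits are (1, 0, 1, 0, 1, 1).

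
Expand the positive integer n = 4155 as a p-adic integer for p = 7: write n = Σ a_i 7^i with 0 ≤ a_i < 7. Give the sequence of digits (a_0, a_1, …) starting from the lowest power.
(a_0, a_1, …) = (4, 5, 0, 5, 1)

Repeated division by 7 gives the digits low-to-high: 4155 = 4 + 5·7^1 + 5·7^3 + 1·7^4. Digit sequence: (4, 5, 0, 5, 1).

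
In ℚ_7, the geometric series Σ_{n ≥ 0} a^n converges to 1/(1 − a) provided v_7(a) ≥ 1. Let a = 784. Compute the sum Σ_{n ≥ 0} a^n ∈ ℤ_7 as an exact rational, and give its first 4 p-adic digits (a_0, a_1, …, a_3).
Σ a^n = 1/(1 − a) = -1/783;  first 4 digits = (1, 0, 2, 2)

v_7(a) = 2 ≥ 1, so the series converges in ℤ_7 to 1/(1 − a) = 1/(1 − 784) = -1/783. Expand this rational in ℤ_7: compute digits iteratively via d_i = x_i mod 7, x_{i+1} = (x_i − d_i)/7. The first 4 digits are (1, 0, 2, 2).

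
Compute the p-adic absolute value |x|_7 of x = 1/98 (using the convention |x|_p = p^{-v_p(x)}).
|1/98|_7 = 49

Step 1 — compute v_7(x) by factoring powers of 7 out of the numerator and denominator: v_7(1/98) = -2. Step 2 — apply |x|_p = p^{-v_p(x)} = 7^{2} = 49.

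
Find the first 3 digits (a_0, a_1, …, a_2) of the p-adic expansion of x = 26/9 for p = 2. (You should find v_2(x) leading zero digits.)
(a_0, …, a_2) = (0, 1, 0)

v_2(26/9) = 1, so a_0 = ... = a_0 = 0. Factor out: x = 2^1 · u with u = 13/9 a unit in ℤ_2. Expand u iteratively via a_{v+i} = u_i mod 2, u_{i+1} = (u_i − a_{v+i})/2:
  u_0 = 13/9;  a_1 = 1;  u_1 = (u_0 − 1)/2 = 2/9
  u_1 = 2/9;  a_2 = 0;  u_2 = (u_1 − 0)/2 = 1/9
Digits: (0, 1, 0).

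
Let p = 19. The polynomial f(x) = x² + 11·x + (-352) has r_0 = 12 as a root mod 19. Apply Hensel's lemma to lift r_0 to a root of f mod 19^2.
r_1 = 107 (mod 361)

Hensel: r_{i+1} = r_i − f(r_i)·(f′(r_i))^{-1} mod 19^{i+2}, f′(x) = 2x + 11. Iterate:
  r_0 = 12 (mod 19)
  r_1 = 107 (mod 361)
Final: r = 107 satisfies f(r) ≡ 0 mod 19^2.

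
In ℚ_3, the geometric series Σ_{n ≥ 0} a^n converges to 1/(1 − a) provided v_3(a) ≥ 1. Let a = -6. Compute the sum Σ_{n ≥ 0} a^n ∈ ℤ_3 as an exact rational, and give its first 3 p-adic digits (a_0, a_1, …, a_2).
Σ a^n = 1/(1 − a) = 1/7;  first 3 digits = (1, 1, 0)

v_3(a) = 1 ≥ 1, so the series converges in ℤ_3 to 1/(1 − a) = 1/(1 − (-6)) = 1/7. Expand this rational in ℤ_3: compute digits iteratively via d_i = x_i mod 3, x_{i+1} = (x_i − d_i)/3. The first 3 digits are (1, 1, 0).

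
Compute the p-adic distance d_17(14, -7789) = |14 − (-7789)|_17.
d_17(14, -7789) = 1/289

Step 1 — x − y = 14 − (-7789) = 7803. Step 2 — v_17(7803) = 2 (factor: 7803 = (17^2 · 27); the sign does not affect v_p). Step 3 — |x − y|_17 = 17^{-2} = 1/289.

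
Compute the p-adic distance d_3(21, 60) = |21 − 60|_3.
d_3(21, 60) = 1/3

Step 1 — x − y = 21 − 60 = -39. Step 2 — v_3(-39) = 1 (factor: -39 = −(3^1 · 13); the sign does not affect v_p). Step 3 — |x − y|_3 = 3^{-1} = 1/3.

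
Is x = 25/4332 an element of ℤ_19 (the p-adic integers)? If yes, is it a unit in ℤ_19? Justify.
x ∉ ℤ_19 (v_19(x) = -2 < 0)

ℤ_19 = {x ∈ ℚ_19 : v_19(x) ≥ 0} and ℤ_19^× = {x ∈ ℤ_19 : v_19(x) = 0}. Here v_19(25/4332) = v_19(num) − v_19(den) = -2; compare against these criteria.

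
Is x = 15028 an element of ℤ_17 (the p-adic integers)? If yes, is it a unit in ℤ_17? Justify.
x ∈ ℤ_17 but not a unit; v_17(x) = 2 > 0

ℤ_17 = {x ∈ ℚ_17 : v_17(x) ≥ 0} and ℤ_17^× = {x ∈ ℤ_17 : v_17(x) = 0}. Here v_17(15028) = v_17(num) − v_17(den) = 2; compare against these criteria.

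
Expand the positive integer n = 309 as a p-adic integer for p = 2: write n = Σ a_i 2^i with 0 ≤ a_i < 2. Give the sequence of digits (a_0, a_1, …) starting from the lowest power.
(a_0, a_1, …) = (1, 0, 1, 0, 1, 1, 0, 0, 1)

Repeated division by 2 gives the digits low-to-high: 309 = 1 + 1·2^2 + 1·2^4 + 1·2^5 + 1·2^8. Digit sequence: (1, 0, 1, 0, 1, 1, 0, 0, 1).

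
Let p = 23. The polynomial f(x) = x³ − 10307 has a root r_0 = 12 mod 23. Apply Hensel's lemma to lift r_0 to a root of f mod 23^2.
r_1 = 518 (mod 529)

Hensel: r_{i+1} = r_i − f(r_i)/f′(r_i) mod 23^{i+2}, where f′(x) = 3x². Iterate:
  r_0 = 12 (mod 23)
  r_1 = 518 (mod 529)
Final: r = 518 with f(r) ≡ 0 mod 23^2.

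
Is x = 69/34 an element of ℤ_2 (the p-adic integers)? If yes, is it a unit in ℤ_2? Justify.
x ∉ ℤ_2 (v_2(x) = -1 < 0)

ℤ_2 = {x ∈ ℚ_2 : v_2(x) ≥ 0} and ℤ_2^× = {x ∈ ℤ_2 : v_2(x) = 0}. Here v_2(69/34) = v_2(num) − v_2(den) = -1; compare against these criteria.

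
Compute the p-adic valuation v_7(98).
v_7(98) = 2

v_7(n) is the largest exponent k such that 7^k divides n. Factor out: 98 = 7^2 · 2. (Sign doesn't affect v_p.) So v_7(98) = 2.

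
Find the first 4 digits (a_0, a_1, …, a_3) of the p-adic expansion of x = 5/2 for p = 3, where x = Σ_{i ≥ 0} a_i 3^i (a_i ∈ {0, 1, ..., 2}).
(a_0, …, a_3) = (1, 2, 1, 1)

v_3(5/2) = 0 (numerator and denominator both coprime to 3), so x ∈ ℤ_3^×. Compute digits iteratively via a_i = x_i mod 3, x_{i+1} = (x_i − a_i)/3, with x_0 = x:
  x_0 = 5/2;  a_0 = 1;  x_1 = (x_0 − 1)/3 = 1/2
  x_1 = 1/2;  a_1 = 2;  x_2 = (x_1 − 2)/3 = -1/2
  x_2 = -1/2;  a_2 = 1;  x_3 = (x_2 − 1)/3 = -1/2
  x_3 = -1/2;  a_3 = 1;  x_4 = (x_3 − 1)/3 = -1/2
Digits: (1, 2, 1, 1).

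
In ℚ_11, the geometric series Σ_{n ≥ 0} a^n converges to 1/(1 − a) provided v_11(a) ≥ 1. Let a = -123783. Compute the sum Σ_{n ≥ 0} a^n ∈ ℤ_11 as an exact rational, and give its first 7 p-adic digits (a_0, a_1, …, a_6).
Σ a^n = 1/(1 − a) = 1/123784;  first 7 digits = (1, 0, 0, 6, 2, 10, 2)

v_11(a) = 3 ≥ 1, so the series converges in ℤ_11 to 1/(1 − a) = 1/(1 − (-123783)) = 1/123784. Expand this rational in ℤ_11: compute digits iteratively via d_i = x_i mod 11, x_{i+1} = (x_i − d_i)/11. The first 7 digits are (1, 0, 0, 6, 2, 10, 2).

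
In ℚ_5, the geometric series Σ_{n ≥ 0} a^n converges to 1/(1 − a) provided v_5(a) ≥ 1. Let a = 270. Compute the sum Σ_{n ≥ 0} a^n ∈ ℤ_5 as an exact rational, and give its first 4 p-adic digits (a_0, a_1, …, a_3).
Σ a^n = 1/(1 − a) = -1/269;  first 4 digits = (1, 4, 1, 4)

v_5(a) = 1 ≥ 1, so the series converges in ℤ_5 to 1/(1 − a) = 1/(1 − 270) = -1/269. Expand this rational in ℤ_5: compute digits iteratively via d_i = x_i mod 5, x_{i+1} = (x_i − d_i)/5. The first 4 digits are (1, 4, 1, 4).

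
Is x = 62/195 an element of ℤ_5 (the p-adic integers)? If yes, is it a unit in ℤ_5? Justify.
x ∉ ℤ_5 (v_5(x) = -1 < 0)

ℤ_5 = {x ∈ ℚ_5 : v_5(x) ≥ 0} and ℤ_5^× = {x ∈ ℤ_5 : v_5(x) = 0}. Here v_5(62/195) = v_5(num) − v_5(den) = -1; compare against these criteria.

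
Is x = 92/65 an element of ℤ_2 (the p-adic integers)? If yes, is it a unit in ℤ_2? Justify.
x ∈ ℤ_2 but not a unit; v_2(x) = 2 > 0

ℤ_2 = {x ∈ ℚ_2 : v_2(x) ≥ 0} and ℤ_2^× = {x ∈ ℤ_2 : v_2(x) = 0}. Here v_2(92/65) = v_2(num) − v_2(den) = 2; compare against these criteria.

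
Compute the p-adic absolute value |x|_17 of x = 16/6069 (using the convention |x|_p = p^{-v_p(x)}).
|16/6069|_17 = 289

Step 1 — compute v_17(x) by factoring powers of 17 out of the numerator and denominator: v_17(16/6069) = -2. Step 2 — apply |x|_p = p^{-v_p(x)} = 17^{2} = 289.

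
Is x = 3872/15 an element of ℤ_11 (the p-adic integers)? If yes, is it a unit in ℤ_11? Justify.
x ∈ ℤ_11 but not a unit; v_11(x) = 2 > 0

ℤ_11 = {x ∈ ℚ_11 : v_11(x) ≥ 0} and ℤ_11^× = {x ∈ ℤ_11 : v_11(x) = 0}. Here v_11(3872/15) = v_11(num) − v_11(den) = 2; compare against these criteria.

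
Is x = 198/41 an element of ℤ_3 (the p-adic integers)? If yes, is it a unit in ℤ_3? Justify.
x ∈ ℤ_3 but not a unit; v_3(x) = 2 > 0

ℤ_3 = {x ∈ ℚ_3 : v_3(x) ≥ 0} and ℤ_3^× = {x ∈ ℤ_3 : v_3(x) = 0}. Here v_3(198/41) = v_3(num) − v_3(den) = 2; compare against these criteria.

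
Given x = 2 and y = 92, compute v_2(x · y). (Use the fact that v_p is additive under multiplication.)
v_2(184) = 3

v_p(x) = 1 (factor: 2 = 2^1 · 1); v_p(y) = 2 (factor: 92 = 2^2 · 23). Additivity: v_p(xy) = v_p(x) + v_p(y) = 1 + 2 = 3. (Direct check: xy = 184 = 2^3 · (23).)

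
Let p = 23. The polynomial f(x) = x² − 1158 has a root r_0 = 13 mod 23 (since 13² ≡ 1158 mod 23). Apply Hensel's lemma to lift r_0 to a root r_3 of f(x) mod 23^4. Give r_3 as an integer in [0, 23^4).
r_3 = 251794 (mod 279841)

Hensel's recurrence: r_{i+1} = r_i − f(r_i)·(f′(r_i))^{-1} mod 23^{i+2}, with f′(x) = 2x. Iterate:
  r_0 = 13 (mod 23)
  r_1 = 519 (mod 529)
  r_2 = 8454 (mod 12167)
  r_3 = 251794 (mod 279841)
Final: r_3 = 251794, and one checks f(r_3) ≡ 0 mod 23^4.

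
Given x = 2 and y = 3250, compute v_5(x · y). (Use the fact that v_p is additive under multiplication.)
v_5(6500) = 3

v_p(x) = 0 (factor: 2 = 5^0 · 2); v_p(y) = 3 (factor: 3250 = 5^3 · 26). Additivity: v_p(xy) = v_p(x) + v_p(y) = 0 + 3 = 3. (Direct check: xy = 6500 = 5^3 · (52).)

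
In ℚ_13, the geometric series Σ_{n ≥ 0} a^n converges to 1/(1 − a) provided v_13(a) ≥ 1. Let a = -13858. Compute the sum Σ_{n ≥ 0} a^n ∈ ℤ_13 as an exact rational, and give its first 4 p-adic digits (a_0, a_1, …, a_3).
Σ a^n = 1/(1 − a) = 1/13859;  first 4 digits = (1, 0, 9, 6)

v_13(a) = 2 ≥ 1, so the series converges in ℤ_13 to 1/(1 − a) = 1/(1 − (-13858)) = 1/13859. Expand this rational in ℤ_13: compute digits iteratively via d_i = x_i mod 13, x_{i+1} = (x_i − d_i)/13. The first 4 digits are (1, 0, 9, 6).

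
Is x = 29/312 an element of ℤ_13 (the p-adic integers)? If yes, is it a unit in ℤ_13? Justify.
x ∉ ℤ_13 (v_13(x) = -1 < 0)

ℤ_13 = {x ∈ ℚ_13 : v_13(x) ≥ 0} and ℤ_13^× = {x ∈ ℤ_13 : v_13(x) = 0}. Here v_13(29/312) = v_13(num) − v_13(den) = -1; compare against these criteria.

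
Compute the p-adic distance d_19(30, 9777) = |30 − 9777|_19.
d_19(30, 9777) = 1/361

Step 1 — x − y = 30 − 9777 = -9747. Step 2 — v_19(-9747) = 2 (factor: -9747 = −(19^2 · 27); the sign does not affect v_p). Step 3 — |x − y|_19 = 19^{-2} = 1/361.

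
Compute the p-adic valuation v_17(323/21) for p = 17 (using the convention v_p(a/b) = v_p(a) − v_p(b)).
v_17(323/21) = 1

Factor powers of 17 from the numerator and denominator of the reduced fraction: 323 = 17^1 · 19 and 21 = 17^0 · 21. Apply v_p(a/b) = v_p(a) − v_p(b): v_17(323/21) = 1 − 0 = 1.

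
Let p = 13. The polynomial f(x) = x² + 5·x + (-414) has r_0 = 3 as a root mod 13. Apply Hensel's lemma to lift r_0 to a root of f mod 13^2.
r_1 = 146 (mod 169)

Hensel: r_{i+1} = r_i − f(r_i)·(f′(r_i))^{-1} mod 13^{i+2}, f′(x) = 2x + 5. Iterate:
  r_0 = 3 (mod 13)
  r_1 = 146 (mod 169)
Final: r = 146 satisfies f(r) ≡ 0 mod 13^2.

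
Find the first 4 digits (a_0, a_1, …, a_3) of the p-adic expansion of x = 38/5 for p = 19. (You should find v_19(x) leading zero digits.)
(a_0, …, a_3) = (0, 8, 11, 7)

v_19(38/5) = 1, so a_0 = ... = a_0 = 0. Factor out: x = 19^1 · u with u = 2/5 a unit in ℤ_19. Expand u iteratively via a_{v+i} = u_i mod 19, u_{i+1} = (u_i − a_{v+i})/19:
  u_0 = 2/5;  a_1 = 8;  u_1 = (u_0 − 8)/19 = -2/5
  u_1 = -2/5;  a_2 = 11;  u_2 = (u_1 − 11)/19 = -3/5
  u_2 = -3/5;  a_3 = 7;  u_3 = (u_2 − 7)/19 = -2/5
Digits: (0, 8, 11, 7).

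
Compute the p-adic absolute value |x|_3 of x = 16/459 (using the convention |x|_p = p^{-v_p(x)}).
|16/459|_3 = 27

Step 1 — compute v_3(x) by factoring powers of 3 out of the numerator and denominator: v_3(16/459) = -3. Step 2 — apply |x|_p = p^{-v_p(x)} = 3^{3} = 27.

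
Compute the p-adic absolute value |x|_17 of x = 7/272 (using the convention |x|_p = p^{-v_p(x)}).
|7/272|_17 = 17

Step 1 — compute v_17(x) by factoring powers of 17 out of the numerator and denominator: v_17(7/272) = -1. Step 2 — apply |x|_p = p^{-v_p(x)} = 17^{1} = 17.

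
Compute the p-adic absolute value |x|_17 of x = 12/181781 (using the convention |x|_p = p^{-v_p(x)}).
|12/181781|_17 = 4913

Step 1 — compute v_17(x) by factoring powers of 17 out of the numerator and denominator: v_17(12/181781) = -3. Step 2 — apply |x|_p = p^{-v_p(x)} = 17^{3} = 4913.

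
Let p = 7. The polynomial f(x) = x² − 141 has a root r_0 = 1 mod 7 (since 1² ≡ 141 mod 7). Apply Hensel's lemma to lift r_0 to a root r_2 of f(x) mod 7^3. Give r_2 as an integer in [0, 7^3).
r_2 = 22 (mod 343)

Hensel's recurrence: r_{i+1} = r_i − f(r_i)·(f′(r_i))^{-1} mod 7^{i+2}, with f′(x) = 2x. Iterate:
  r_0 = 1 (mod 7)
  r_1 = 22 (mod 49)
  r_2 = 22 (mod 343)
Final: r_2 = 22, and one checks f(r_2) ≡ 0 mod 7^3.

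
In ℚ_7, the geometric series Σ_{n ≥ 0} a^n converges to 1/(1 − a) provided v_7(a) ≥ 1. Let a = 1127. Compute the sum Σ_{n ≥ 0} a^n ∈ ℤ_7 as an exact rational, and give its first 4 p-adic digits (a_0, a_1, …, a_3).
Σ a^n = 1/(1 − a) = -1/1126;  first 4 digits = (1, 0, 2, 3)

v_7(a) = 2 ≥ 1, so the series converges in ℤ_7 to 1/(1 − a) = 1/(1 − 1127) = -1/1126. Expand this rational in ℤ_7: compute digits iteratively via d_i = x_i mod 7, x_{i+1} = (x_i − d_i)/7. The first 4 digits are (1, 0, 2, 3).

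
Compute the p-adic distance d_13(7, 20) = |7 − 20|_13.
d_13(7, 20) = 1/13

Step 1 — x − y = 7 − 20 = -13. Step 2 — v_13(-13) = 1 (factor: -13 = −(13^1 · 1); the sign does not affect v_p). Step 3 — |x − y|_13 = 13^{-1} = 1/13.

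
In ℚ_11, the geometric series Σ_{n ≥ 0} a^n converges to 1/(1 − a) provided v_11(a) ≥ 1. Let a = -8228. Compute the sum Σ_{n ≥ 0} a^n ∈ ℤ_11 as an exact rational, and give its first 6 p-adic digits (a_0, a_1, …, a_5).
Σ a^n = 1/(1 − a) = 1/8229;  first 6 digits = (1, 0, 9, 4, 3, 2)

v_11(a) = 2 ≥ 1, so the series converges in ℤ_11 to 1/(1 − a) = 1/(1 − (-8228)) = 1/8229. Expand this rational in ℤ_11: compute digits iteratively via d_i = x_i mod 11, x_{i+1} = (x_i − d_i)/11. The first 6 digits are (1, 0, 9, 4, 3, 2).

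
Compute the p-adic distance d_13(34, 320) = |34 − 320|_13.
d_13(34, 320) = 1/13

Step 1 — x − y = 34 − 320 = -286. Step 2 — v_13(-286) = 1 (factor: -286 = −(13^1 · 22); the sign does not affect v_p). Step 3 — |x − y|_13 = 13^{-1} = 1/13.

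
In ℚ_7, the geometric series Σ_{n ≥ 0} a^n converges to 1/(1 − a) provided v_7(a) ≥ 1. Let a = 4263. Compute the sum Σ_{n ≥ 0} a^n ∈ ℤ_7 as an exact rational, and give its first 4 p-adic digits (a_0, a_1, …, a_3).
Σ a^n = 1/(1 − a) = -1/4262;  first 4 digits = (1, 0, 3, 5)

v_7(a) = 2 ≥ 1, so the series converges in ℤ_7 to 1/(1 − a) = 1/(1 − 4263) = -1/4262. Expand this rational in ℤ_7: compute digits iteratively via d_i = x_i mod 7, x_{i+1} = (x_i − d_i)/7. The first 4 digits are (1, 0, 3, 5).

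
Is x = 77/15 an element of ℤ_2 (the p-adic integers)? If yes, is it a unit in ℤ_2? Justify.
x ∈ ℤ_2^× (unit); v_2(x) = 0

ℤ_2 = {x ∈ ℚ_2 : v_2(x) ≥ 0} and ℤ_2^× = {x ∈ ℤ_2 : v_2(x) = 0}. Here v_2(77/15) = v_2(num) − v_2(den) = 0; compare against these criteria.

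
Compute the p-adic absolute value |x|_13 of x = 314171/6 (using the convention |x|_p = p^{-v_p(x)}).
|314171/6|_13 = 1/28561

Step 1 — compute v_13(x) by factoring powers of 13 out of the numerator and denominator: v_13(314171/6) = 4. Step 2 — apply |x|_p = p^{-v_p(x)} = 13^{-4} = 1/28561.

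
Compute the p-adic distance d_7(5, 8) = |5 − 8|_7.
d_7(5, 8) = 1

Step 1 — x − y = 5 − 8 = -3. Step 2 — v_7(-3) = 0 (factor: -3 = −(7^0 · 3); the sign does not affect v_p). Step 3 — |x − y|_7 = 7^{0} = 1.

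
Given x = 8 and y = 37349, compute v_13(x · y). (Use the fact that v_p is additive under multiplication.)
v_13(298792) = 3

v_p(x) = 0 (factor: 8 = 13^0 · 8); v_p(y) = 3 (factor: 37349 = 13^3 · 17). Additivity: v_p(xy) = v_p(x) + v_p(y) = 0 + 3 = 3. (Direct check: xy = 298792 = 13^3 · (136).)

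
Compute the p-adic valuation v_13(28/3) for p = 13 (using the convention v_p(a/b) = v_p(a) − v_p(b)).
v_13(28/3) = 0

Factor powers of 13 from the numerator and denominator of the reduced fraction: 28 = 13^0 · 28 and 3 = 13^0 · 3. Apply v_p(a/b) = v_p(a) − v_p(b): v_13(28/3) = 0 − 0 = 0.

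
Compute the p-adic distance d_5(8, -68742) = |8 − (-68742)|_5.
d_5(8, -68742) = 1/3125

Step 1 — x − y = 8 − (-68742) = 68750. Step 2 — v_5(68750) = 5 (factor: 68750 = (5^5 · 22); the sign does not affect v_p). Step 3 — |x − y|_5 = 5^{-5} = 1/3125.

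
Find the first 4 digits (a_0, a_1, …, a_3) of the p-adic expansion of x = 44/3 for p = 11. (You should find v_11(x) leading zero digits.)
(a_0, …, a_3) = (0, 5, 7, 3)

v_11(44/3) = 1, so a_0 = ... = a_0 = 0. Factor out: x = 11^1 · u with u = 4/3 a unit in ℤ_11. Expand u iteratively via a_{v+i} = u_i mod 11, u_{i+1} = (u_i − a_{v+i})/11:
  u_0 = 4/3;  a_1 = 5;  u_1 = (u_0 − 5)/11 = -1/3
  u_1 = -1/3;  a_2 = 7;  u_2 = (u_1 − 7)/11 = -2/3
  u_2 = -2/3;  a_3 = 3;  u_3 = (u_2 − 3)/11 = -1/3
Digits: (0, 5, 7, 3).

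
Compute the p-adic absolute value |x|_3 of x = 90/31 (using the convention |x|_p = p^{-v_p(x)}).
|90/31|_3 = 1/9

Step 1 — compute v_3(x) by factoring powers of 3 out of the numerator and denominator: v_3(90/31) = 2. Step 2 — apply |x|_p = p^{-v_p(x)} = 3^{-2} = 1/9.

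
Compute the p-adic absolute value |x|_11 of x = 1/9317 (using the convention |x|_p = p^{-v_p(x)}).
|1/9317|_11 = 1331

Step 1 — compute v_11(x) by factoring powers of 11 out of the numerator and denominator: v_11(1/9317) = -3. Step 2 — apply |x|_p = p^{-v_p(x)} = 11^{3} = 1331.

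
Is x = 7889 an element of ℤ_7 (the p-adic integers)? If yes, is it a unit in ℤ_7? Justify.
x ∈ ℤ_7 but not a unit; v_7(x) = 3 > 0

ℤ_7 = {x ∈ ℚ_7 : v_7(x) ≥ 0} and ℤ_7^× = {x ∈ ℤ_7 : v_7(x) = 0}. Here v_7(7889) = v_7(num) − v_7(den) = 3; compare against these criteria.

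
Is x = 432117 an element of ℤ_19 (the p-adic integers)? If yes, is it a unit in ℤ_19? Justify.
x ∈ ℤ_19 but not a unit; v_19(x) = 3 > 0

ℤ_19 = {x ∈ ℚ_19 : v_19(x) ≥ 0} and ℤ_19^× = {x ∈ ℤ_19 : v_19(x) = 0}. Here v_19(432117) = v_19(num) − v_19(den) = 3; compare against these criteria.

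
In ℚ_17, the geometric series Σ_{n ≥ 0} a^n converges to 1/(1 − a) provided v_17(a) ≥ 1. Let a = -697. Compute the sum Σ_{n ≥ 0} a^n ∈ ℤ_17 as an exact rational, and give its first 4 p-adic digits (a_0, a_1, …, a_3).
Σ a^n = 1/(1 − a) = 1/698;  first 4 digits = (1, 10, 12, 10)

v_17(a) = 1 ≥ 1, so the series converges in ℤ_17 to 1/(1 − a) = 1/(1 − (-697)) = 1/698. Expand this rational in ℤ_17: compute digits iteratively via d_i = x_i mod 17, x_{i+1} = (x_i − d_i)/17. The first 4 digits are (1, 10, 12, 10).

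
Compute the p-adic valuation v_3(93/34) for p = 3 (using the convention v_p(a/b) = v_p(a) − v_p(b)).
v_3(93/34) = 1

Factor powers of 3 from the numerator and denominator of the reduced fraction: 93 = 3^1 · 31 and 34 = 3^0 · 34. Apply v_p(a/b) = v_p(a) − v_p(b): v_3(93/34) = 1 − 0 = 1.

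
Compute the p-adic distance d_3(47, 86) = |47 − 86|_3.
d_3(47, 86) = 1/3

Step 1 — x − y = 47 − 86 = -39. Step 2 — v_3(-39) = 1 (factor: -39 = −(3^1 · 13); the sign does not affect v_p). Step 3 — |x − y|_3 = 3^{-1} = 1/3.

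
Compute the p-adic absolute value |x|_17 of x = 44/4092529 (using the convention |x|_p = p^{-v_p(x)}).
|44/4092529|_17 = 83521

Step 1 — compute v_17(x) by factoring powers of 17 out of the numerator and denominator: v_17(44/4092529) = -4. Step 2 — apply |x|_p = p^{-v_p(x)} = 17^{4} = 83521.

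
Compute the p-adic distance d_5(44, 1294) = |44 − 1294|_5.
d_5(44, 1294) = 1/625

Step 1 — x − y = 44 − 1294 = -1250. Step 2 — v_5(-1250) = 4 (factor: -1250 = −(5^4 · 2); the sign does not affect v_p). Step 3 — |x − y|_5 = 5^{-4} = 1/625.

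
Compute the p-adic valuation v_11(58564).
v_11(58564) = 4

v_11(n) is the largest exponent k such that 11^k divides n. Factor out: 58564 = 11^4 · 4. (Sign doesn't affect v_p.) So v_11(58564) = 4.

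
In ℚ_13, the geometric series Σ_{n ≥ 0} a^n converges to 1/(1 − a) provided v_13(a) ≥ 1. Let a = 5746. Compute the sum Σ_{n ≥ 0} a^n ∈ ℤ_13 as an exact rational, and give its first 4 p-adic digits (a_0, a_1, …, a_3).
Σ a^n = 1/(1 − a) = -1/5745;  first 4 digits = (1, 0, 8, 2)

v_13(a) = 2 ≥ 1, so the series converges in ℤ_13 to 1/(1 − a) = 1/(1 − 5746) = -1/5745. Expand this rational in ℤ_13: compute digits iteratively via d_i = x_i mod 13, x_{i+1} = (x_i − d_i)/13. The first 4 digits are (1, 0, 8, 2).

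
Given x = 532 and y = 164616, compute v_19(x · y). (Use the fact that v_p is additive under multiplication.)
v_19(87575712) = 4

v_p(x) = 1 (factor: 532 = 19^1 · 28); v_p(y) = 3 (factor: 164616 = 19^3 · 24). Additivity: v_p(xy) = v_p(x) + v_p(y) = 1 + 3 = 4. (Direct check: xy = 87575712 = 19^4 · (672).)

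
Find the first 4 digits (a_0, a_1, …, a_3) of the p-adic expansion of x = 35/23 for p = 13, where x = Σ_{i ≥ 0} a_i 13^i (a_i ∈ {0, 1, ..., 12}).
(a_0, …, a_3) = (10, 5, 12, 3)

v_13(35/23) = 0 (numerator and denominator both coprime to 13), so x ∈ ℤ_13^×. Compute digits iteratively via a_i = x_i mod 13, x_{i+1} = (x_i − a_i)/13, with x_0 = x:
  x_0 = 35/23;  a_0 = 10;  x_1 = (x_0 − 10)/13 = -15/23
  x_1 = -15/23;  a_1 = 5;  x_2 = (x_1 − 5)/13 = -10/23
  x_2 = -10/23;  a_2 = 12;  x_3 = (x_2 − 12)/13 = -22/23
  x_3 = -22/23;  a_3 = 3;  x_4 = (x_3 − 3)/13 = -7/23
Digits: (10, 5, 12, 3).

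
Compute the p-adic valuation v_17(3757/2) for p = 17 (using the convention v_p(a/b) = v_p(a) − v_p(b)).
v_17(3757/2) = 2

Factor powers of 17 from the numerator and denominator of the reduced fraction: 3757 = 17^2 · 13 and 2 = 17^0 · 2. Apply v_p(a/b) = v_p(a) − v_p(b): v_17(3757/2) = 2 − 0 = 2.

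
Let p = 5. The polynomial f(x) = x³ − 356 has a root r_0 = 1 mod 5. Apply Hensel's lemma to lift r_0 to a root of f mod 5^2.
r_1 = 11 (mod 25)

Hensel: r_{i+1} = r_i − f(r_i)/f′(r_i) mod 5^{i+2}, where f′(x) = 3x². Iterate:
  r_0 = 1 (mod 5)
  r_1 = 11 (mod 25)
Final: r = 11 with f(r) ≡ 0 mod 5^2.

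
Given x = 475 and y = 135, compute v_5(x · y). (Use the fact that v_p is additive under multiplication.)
v_5(64125) = 3

v_p(x) = 2 (factor: 475 = 5^2 · 19); v_p(y) = 1 (factor: 135 = 5^1 · 27). Additivity: v_p(xy) = v_p(x) + v_p(y) = 2 + 1 = 3. (Direct check: xy = 64125 = 5^3 · (513).)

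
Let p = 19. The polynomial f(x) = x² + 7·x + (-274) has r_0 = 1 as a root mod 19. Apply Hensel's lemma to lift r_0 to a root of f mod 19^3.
r_2 = 6689 (mod 6859)

Hensel: r_{i+1} = r_i − f(r_i)·(f′(r_i))^{-1} mod 19^{i+2}, f′(x) = 2x + 7. Iterate:
  r_0 = 1 (mod 19)
  r_1 = 191 (mod 361)
  r_2 = 6689 (mod 6859)
Final: r = 6689 satisfies f(r) ≡ 0 mod 19^3.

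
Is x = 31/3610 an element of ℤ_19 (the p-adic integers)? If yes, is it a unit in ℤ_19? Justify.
x ∉ ℤ_19 (v_19(x) = -2 < 0)

ℤ_19 = {x ∈ ℚ_19 : v_19(x) ≥ 0} and ℤ_19^× = {x ∈ ℤ_19 : v_19(x) = 0}. Here v_19(31/3610) = v_19(num) − v_19(den) = -2; compare against these criteria.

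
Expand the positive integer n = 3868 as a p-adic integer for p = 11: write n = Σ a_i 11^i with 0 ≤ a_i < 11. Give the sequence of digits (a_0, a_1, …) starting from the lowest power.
(a_0, a_1, …) = (7, 10, 9, 2)

Repeated division by 11 gives the digits low-to-high: 3868 = 7 + 10·11^1 + 9·11^2 + 2·11^3. Digit sequence: (7, 10, 9, 2).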